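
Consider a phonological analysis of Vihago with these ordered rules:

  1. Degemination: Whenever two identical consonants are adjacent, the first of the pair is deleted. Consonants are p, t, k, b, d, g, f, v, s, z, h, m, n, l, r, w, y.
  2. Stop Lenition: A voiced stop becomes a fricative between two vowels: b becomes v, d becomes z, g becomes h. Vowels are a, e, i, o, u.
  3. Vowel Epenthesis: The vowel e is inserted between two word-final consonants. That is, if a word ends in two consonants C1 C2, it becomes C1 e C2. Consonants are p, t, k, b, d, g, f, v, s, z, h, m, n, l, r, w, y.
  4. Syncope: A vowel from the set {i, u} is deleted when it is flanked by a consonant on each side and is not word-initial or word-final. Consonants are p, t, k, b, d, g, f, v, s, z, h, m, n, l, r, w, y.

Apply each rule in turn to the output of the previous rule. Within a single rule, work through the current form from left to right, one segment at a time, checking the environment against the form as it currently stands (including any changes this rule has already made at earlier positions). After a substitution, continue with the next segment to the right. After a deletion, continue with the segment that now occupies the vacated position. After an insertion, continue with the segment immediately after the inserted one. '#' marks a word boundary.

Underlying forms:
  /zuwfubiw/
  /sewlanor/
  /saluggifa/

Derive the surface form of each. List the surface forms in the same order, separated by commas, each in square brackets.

[zwfvw], [sewlanor], [salhfa]

/zuwfubiw/:
  1 Degemination: no change — [zuwfubiw]
  2 Stop Lenition: [zuwfubiw] → [zuwfuviw]
  3 Vowel Epenthesis: no change — [zuwfuviw]
  4 Syncope: [zuwfuviw] → [zwfvw]
/sewlanor/:
  1 Degemination: no change — [sewlanor]
  2 Stop Lenition: no change — [sewlanor]
  3 Vowel Epenthesis: no change — [sewlanor]
  4 Syncope: no change — [sewlanor]
/saluggifa/:
  1 Degemination: [saluggifa] → [salugifa]
  2 Stop Lenition: [salugifa] → [saluhifa]
  3 Vowel Epenthesis: no change — [saluhifa]
  4 Syncope: [saluhifa] → [salhfa]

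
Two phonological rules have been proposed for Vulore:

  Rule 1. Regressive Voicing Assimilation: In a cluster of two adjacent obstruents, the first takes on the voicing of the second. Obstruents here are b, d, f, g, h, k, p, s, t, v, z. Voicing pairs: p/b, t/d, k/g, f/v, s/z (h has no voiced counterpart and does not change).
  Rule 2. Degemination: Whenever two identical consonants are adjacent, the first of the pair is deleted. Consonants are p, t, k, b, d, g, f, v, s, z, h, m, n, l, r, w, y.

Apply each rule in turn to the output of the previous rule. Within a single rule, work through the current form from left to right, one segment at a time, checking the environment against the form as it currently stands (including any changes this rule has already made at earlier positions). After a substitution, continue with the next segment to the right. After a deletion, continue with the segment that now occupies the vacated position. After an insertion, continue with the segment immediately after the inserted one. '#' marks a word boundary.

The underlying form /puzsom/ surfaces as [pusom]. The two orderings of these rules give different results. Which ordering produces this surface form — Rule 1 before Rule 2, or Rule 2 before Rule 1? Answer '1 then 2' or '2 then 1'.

1 then 2

Order 1 then 2:
  1 Regressive Voicing Assimilation: [puzsom] → [pussom]
  2 Degemination: [pussom] → [pusom]
  result: [pusom]
Order 2 then 1:
  2 Degemination: no change — [puzsom]
  1 Regressive Voicing Assimilation: [puzsom] → [pussom]
  result: [pussom]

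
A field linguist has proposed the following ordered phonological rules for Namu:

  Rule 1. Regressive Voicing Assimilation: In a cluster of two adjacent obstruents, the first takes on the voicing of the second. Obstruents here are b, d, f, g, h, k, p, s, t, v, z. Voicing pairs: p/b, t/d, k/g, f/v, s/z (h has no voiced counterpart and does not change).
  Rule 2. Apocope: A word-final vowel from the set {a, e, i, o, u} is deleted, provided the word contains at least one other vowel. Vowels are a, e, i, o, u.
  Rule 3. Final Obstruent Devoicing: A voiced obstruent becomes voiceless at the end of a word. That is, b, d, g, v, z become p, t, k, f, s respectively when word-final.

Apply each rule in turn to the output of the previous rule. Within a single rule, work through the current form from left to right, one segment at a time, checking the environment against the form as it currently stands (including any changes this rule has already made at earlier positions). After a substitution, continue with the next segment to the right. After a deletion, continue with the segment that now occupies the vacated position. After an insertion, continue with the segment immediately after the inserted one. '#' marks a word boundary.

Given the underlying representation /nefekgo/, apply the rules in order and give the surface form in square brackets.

Rule 1 Regressive Voicing Assimilation: [nefekgo] → [nefeggo]
Rule 2 Apocope: [nefeggo] → [nefegg]
Rule 3 Final Obstruent Devoicing: [nefegg] → [nefegk]

[nefegk]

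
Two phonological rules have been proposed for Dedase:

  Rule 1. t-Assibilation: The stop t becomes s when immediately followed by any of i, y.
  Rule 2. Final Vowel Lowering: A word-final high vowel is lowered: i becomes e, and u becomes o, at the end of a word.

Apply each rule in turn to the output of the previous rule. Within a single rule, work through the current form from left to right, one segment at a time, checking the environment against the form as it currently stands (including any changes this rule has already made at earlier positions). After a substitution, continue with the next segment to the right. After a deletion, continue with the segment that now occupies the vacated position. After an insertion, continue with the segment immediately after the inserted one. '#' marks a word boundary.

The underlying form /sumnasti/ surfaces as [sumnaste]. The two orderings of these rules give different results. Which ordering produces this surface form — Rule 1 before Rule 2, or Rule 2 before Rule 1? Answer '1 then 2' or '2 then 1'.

Order 1 then 2:
  1 t-Assibilation: [sumnasti] → [sumnassi]
  2 Final Vowel Lowering: [sumnassi] → [sumnasse]
  result: [sumnasse]
Order 2 then 1:
  2 Final Vowel Lowering: [sumnasti] → [sumnaste]
  1 t-Assibilation: no change — [sumnaste]
  result: [sumnaste]

2 then 1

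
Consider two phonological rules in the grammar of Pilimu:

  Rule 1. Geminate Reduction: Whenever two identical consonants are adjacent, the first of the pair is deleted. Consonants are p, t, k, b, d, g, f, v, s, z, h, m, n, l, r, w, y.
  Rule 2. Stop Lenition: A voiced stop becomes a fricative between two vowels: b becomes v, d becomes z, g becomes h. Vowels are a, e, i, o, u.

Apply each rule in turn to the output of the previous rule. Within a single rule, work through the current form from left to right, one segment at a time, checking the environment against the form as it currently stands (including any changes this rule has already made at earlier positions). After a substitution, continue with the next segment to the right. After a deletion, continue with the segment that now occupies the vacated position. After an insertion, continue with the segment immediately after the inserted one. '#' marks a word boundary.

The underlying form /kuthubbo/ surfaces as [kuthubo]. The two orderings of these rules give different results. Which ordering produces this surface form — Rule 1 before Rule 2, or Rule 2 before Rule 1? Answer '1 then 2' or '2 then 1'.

Order 1 then 2:
  1 Geminate Reduction: [kuthubbo] → [kuthubo]
  2 Stop Lenition: [kuthubo] → [kuthuvo]
  result: [kuthuvo]
Order 2 then 1:
  2 Stop Lenition: no change — [kuthubbo]
  1 Geminate Reduction: [kuthubbo] → [kuthubo]
  result: [kuthubo]

2 then 1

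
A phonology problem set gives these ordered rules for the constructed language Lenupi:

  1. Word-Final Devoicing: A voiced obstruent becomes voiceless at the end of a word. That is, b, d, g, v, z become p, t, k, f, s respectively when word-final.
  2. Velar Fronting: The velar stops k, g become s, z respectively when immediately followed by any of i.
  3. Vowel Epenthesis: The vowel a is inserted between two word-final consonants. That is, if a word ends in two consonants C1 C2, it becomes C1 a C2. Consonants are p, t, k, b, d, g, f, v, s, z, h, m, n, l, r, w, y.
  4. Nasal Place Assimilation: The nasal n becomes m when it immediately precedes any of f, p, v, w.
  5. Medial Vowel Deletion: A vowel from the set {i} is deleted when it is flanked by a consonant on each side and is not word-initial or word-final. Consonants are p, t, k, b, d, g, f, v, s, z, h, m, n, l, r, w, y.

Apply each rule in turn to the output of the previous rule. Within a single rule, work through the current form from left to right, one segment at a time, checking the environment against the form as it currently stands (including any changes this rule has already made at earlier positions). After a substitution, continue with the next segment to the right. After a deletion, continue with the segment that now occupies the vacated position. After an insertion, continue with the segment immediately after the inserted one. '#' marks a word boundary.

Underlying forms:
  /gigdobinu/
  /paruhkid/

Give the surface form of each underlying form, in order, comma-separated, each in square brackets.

[zgdobnu], [paruhst]

/gigdobinu/:
  1 Word-Final Devoicing: no change — [gigdobinu]
  2 Velar Fronting: [gigdobinu] → [zigdobinu]
  3 Vowel Epenthesis: no change — [zigdobinu]
  4 Nasal Place Assimilation: no change — [zigdobinu]
  5 Medial Vowel Deletion: [zigdobinu] → [zgdobnu]
/paruhkid/:
  1 Word-Final Devoicing: [paruhkid] → [paruhkit]
  2 Velar Fronting: [paruhkit] → [paruhsit]
  3 Vowel Epenthesis: no change — [paruhsit]
  4 Nasal Place Assimilation: no change — [paruhsit]
  5 Medial Vowel Deletion: [paruhsit] → [paruhst]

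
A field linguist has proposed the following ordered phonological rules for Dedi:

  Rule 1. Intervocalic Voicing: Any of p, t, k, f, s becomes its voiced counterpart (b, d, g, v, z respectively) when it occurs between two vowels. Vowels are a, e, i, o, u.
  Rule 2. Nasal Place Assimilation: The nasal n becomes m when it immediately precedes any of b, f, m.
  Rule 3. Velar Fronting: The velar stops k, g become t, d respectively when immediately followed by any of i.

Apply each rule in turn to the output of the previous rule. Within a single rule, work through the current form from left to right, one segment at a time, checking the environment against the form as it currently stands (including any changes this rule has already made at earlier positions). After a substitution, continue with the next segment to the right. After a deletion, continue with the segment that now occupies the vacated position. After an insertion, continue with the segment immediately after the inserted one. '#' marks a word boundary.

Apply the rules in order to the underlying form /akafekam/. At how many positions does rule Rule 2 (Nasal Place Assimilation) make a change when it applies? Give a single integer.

Rule 1 Intervocalic Voicing: [akafekam] → [agavegam]
Rule 2 Nasal Place Assimilation: no change — [agavegam]
Rule 3 Velar Fronting: no change — [agavegam]
Rule Rule 2 changed 0 position(s).

0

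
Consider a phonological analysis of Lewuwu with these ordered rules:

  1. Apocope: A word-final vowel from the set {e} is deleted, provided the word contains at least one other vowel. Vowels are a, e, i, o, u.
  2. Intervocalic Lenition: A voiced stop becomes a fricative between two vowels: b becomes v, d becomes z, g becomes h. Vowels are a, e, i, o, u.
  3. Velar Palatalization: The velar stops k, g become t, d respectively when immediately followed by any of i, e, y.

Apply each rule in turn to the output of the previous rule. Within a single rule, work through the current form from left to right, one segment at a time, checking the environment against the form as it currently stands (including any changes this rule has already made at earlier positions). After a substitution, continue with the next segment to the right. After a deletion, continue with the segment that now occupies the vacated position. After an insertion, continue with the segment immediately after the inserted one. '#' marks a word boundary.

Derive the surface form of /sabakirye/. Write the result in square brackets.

[savatiry]

1 Apocope: [sabakirye] → [sabakiry]
2 Intervocalic Lenition: [sabakiry] → [savakiry]
3 Velar Palatalization: [savakiry] → [savatiry]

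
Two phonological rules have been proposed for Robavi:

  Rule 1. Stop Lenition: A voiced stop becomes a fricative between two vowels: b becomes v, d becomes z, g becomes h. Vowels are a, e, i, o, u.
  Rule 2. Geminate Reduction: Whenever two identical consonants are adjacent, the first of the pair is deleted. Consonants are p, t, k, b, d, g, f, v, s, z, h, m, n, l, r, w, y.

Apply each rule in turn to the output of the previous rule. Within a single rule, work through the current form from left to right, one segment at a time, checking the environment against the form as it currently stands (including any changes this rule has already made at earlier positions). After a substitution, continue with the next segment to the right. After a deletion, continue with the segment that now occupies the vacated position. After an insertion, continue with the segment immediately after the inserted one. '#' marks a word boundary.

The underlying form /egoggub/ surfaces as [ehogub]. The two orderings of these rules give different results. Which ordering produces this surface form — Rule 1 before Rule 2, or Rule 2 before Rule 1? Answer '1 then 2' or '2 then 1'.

1 then 2

Order 1 then 2:
  1 Stop Lenition: [egoggub] → [ehoggub]
  2 Geminate Reduction: [ehoggub] → [ehogub]
  result: [ehogub]
Order 2 then 1:
  2 Geminate Reduction: [egoggub] → [egogub]
  1 Stop Lenition: [egogub] → [ehohub]
  result: [ehohub]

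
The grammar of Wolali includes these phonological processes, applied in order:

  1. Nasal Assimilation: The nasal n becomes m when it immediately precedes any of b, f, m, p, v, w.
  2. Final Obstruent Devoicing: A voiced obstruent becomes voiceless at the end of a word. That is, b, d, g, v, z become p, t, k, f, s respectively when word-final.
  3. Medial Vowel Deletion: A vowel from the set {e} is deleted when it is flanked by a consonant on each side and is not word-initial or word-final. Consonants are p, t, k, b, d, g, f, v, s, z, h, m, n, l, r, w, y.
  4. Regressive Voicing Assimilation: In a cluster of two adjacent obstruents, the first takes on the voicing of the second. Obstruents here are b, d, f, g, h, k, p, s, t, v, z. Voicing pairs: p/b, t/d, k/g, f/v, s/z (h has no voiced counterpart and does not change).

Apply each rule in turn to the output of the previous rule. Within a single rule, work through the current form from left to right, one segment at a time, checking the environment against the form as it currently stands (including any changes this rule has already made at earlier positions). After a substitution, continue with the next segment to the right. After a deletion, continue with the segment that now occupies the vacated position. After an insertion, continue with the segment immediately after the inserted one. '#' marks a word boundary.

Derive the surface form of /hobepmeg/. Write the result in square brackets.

1 Nasal Assimilation: no change — [hobepmeg]
2 Final Obstruent Devoicing: [hobepmeg] → [hobepmek]
3 Medial Vowel Deletion: [hobepmek] → [hobpmk]
4 Regressive Voicing Assimilation: [hobpmk] → [hoppmk]

[hoppmk]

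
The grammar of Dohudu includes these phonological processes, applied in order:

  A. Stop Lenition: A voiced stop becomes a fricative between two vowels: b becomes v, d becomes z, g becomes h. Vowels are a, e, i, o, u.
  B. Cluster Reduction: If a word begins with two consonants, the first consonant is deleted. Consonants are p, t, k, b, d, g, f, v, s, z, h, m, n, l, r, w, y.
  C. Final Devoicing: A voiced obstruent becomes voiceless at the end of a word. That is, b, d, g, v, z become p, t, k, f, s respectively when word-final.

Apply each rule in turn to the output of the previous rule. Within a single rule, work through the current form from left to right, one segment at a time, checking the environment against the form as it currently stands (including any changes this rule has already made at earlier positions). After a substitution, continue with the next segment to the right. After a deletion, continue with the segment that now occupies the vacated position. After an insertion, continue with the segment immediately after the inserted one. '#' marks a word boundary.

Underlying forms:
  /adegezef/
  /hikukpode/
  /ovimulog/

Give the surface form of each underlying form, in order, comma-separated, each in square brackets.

/adegezef/:
  A Stop Lenition: [adegezef] → [azehezef]
  B Cluster Reduction: no change — [azehezef]
  C Final Devoicing: no change — [azehezef]
/hikukpode/:
  A Stop Lenition: [hikukpode] → [hikukpoze]
  B Cluster Reduction: no change — [hikukpoze]
  C Final Devoicing: no change — [hikukpoze]
/ovimulog/:
  A Stop Lenition: no change — [ovimulog]
  B Cluster Reduction: no change — [ovimulog]
  C Final Devoicing: [ovimulog] → [ovimulok]

[azehezef], [hikukpoze], [ovimulok]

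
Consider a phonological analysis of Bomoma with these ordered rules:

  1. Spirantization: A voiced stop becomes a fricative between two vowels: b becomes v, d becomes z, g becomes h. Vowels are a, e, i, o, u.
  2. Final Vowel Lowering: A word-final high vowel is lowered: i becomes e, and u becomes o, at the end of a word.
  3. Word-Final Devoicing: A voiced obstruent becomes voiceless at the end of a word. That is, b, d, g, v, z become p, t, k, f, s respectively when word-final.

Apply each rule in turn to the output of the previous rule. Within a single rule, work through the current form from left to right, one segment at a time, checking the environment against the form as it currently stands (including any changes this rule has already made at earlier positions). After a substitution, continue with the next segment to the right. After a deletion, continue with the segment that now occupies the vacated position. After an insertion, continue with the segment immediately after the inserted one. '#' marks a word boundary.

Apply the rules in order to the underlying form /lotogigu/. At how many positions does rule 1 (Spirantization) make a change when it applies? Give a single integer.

2

1 Spirantization: [lotogigu] → [lotohihu]
2 Final Vowel Lowering: [lotohihu] → [lotohiho]
3 Word-Final Devoicing: no change — [lotohiho]
Rule 1 changed 2 position(s).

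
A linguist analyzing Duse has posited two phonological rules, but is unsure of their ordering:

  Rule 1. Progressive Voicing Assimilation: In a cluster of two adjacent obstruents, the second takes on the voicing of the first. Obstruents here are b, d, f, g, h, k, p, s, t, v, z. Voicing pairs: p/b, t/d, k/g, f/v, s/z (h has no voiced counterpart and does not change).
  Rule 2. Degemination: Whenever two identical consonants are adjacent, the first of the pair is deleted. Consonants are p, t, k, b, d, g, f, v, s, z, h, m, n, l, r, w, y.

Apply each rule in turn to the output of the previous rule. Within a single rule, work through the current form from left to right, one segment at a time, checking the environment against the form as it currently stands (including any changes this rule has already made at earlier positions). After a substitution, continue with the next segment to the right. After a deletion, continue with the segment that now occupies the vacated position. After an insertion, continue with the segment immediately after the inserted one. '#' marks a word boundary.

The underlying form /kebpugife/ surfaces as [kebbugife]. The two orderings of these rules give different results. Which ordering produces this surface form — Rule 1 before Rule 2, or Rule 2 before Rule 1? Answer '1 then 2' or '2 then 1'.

Order 1 then 2:
  1 Progressive Voicing Assimilation: [kebpugife] → [kebbugife]
  2 Degemination: [kebbugife] → [kebugife]
  result: [kebugife]
Order 2 then 1:
  2 Degemination: no change — [kebpugife]
  1 Progressive Voicing Assimilation: [kebpugife] → [kebbugife]
  result: [kebbugife]

2 then 1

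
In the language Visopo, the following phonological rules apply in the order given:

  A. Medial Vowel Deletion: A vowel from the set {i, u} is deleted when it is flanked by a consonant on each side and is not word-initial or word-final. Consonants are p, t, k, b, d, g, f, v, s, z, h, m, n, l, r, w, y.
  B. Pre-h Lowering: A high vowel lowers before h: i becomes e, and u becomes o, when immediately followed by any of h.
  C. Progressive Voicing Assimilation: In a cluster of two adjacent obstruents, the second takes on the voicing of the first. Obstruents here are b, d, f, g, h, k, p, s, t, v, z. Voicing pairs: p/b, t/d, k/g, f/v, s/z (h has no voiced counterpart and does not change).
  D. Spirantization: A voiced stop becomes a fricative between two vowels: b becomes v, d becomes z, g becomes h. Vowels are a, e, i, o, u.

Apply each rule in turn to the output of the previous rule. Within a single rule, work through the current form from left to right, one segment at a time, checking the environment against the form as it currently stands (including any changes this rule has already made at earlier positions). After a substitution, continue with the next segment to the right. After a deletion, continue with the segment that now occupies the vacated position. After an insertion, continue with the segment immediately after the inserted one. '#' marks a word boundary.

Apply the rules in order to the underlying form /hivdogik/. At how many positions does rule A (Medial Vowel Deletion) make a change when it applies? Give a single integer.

A Medial Vowel Deletion: [hivdogik] → [hvdogk]
B Pre-h Lowering: no change — [hvdogk]
C Progressive Voicing Assimilation: [hvdogk] → [hftogg]
D Spirantization: no change — [hftogg]
Rule A changed 2 position(s).

2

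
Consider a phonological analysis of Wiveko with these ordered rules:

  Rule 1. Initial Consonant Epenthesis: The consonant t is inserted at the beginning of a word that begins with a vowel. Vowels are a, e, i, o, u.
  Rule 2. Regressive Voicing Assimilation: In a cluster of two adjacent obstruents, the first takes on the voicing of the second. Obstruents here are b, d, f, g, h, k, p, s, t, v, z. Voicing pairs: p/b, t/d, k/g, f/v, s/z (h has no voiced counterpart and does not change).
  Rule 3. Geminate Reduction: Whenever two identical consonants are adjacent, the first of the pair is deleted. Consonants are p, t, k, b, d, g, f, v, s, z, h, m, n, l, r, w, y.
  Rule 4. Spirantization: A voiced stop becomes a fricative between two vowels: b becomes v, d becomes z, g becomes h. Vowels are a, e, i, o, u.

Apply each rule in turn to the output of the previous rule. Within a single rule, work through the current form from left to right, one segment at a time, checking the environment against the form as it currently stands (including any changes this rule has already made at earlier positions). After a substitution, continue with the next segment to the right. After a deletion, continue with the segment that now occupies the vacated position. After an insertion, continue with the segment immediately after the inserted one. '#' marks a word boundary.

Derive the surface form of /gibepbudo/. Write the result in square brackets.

[givevuzo]

Rule 1 Initial Consonant Epenthesis: no change — [gibepbudo]
Rule 2 Regressive Voicing Assimilation: [gibepbudo] → [gibebbudo]
Rule 3 Geminate Reduction: [gibebbudo] → [gibebudo]
Rule 4 Spirantization: [gibebudo] → [givevuzo]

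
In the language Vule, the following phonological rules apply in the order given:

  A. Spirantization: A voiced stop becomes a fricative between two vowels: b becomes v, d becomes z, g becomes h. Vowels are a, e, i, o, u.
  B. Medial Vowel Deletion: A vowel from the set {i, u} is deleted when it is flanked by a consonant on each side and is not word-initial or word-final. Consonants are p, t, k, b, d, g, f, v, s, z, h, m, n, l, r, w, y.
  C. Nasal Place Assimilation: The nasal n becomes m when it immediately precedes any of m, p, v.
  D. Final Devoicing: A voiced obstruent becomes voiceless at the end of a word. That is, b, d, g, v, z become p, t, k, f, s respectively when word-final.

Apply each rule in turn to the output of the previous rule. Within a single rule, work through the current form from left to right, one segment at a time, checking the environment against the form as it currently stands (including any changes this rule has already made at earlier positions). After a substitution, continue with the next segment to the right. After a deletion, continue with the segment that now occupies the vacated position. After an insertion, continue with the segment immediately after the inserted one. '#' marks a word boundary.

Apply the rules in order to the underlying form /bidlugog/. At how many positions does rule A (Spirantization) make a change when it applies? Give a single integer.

1

A Spirantization: [bidlugog] → [bidluhog]
B Medial Vowel Deletion: [bidluhog] → [bdlhog]
C Nasal Place Assimilation: no change — [bdlhog]
D Final Devoicing: [bdlhog] → [bdlhok]
Rule A changed 1 position(s).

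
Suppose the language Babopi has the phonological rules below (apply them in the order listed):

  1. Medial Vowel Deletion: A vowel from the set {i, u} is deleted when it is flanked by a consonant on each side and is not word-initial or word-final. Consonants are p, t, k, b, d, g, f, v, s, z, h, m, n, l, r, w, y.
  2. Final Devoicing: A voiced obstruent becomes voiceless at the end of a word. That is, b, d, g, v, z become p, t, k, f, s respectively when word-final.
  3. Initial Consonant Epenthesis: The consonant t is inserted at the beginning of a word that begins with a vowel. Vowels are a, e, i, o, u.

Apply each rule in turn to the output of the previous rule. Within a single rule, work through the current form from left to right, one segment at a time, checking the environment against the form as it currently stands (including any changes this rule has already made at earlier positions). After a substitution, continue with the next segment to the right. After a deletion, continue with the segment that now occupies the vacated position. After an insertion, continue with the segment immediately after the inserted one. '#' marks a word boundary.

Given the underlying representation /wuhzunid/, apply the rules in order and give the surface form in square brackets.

[whznt]

1 Medial Vowel Deletion: [wuhzunid] → [whznd]
2 Final Devoicing: [whznd] → [whznt]
3 Initial Consonant Epenthesis: no change — [whznt]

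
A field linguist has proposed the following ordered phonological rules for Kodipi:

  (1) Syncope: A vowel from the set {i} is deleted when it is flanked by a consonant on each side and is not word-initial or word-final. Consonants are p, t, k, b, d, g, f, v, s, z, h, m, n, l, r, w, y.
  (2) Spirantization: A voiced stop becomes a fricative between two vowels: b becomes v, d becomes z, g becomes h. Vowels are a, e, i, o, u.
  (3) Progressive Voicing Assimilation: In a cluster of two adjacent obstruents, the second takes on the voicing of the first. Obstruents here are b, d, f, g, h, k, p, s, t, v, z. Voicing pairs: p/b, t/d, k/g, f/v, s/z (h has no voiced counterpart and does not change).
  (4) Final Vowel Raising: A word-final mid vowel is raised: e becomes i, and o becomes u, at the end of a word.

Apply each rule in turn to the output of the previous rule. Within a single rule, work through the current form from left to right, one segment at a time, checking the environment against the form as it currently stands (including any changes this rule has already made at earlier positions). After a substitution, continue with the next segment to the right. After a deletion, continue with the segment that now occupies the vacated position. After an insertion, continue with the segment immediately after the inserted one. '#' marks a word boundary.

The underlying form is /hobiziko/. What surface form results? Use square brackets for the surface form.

(1) Syncope: [hobiziko] → [hobzko]
(2) Spirantization: no change — [hobzko]
(3) Progressive Voicing Assimilation: [hobzko] → [hobzgo]
(4) Final Vowel Raising: [hobzgo] → [hobzgu]

[hobzgu]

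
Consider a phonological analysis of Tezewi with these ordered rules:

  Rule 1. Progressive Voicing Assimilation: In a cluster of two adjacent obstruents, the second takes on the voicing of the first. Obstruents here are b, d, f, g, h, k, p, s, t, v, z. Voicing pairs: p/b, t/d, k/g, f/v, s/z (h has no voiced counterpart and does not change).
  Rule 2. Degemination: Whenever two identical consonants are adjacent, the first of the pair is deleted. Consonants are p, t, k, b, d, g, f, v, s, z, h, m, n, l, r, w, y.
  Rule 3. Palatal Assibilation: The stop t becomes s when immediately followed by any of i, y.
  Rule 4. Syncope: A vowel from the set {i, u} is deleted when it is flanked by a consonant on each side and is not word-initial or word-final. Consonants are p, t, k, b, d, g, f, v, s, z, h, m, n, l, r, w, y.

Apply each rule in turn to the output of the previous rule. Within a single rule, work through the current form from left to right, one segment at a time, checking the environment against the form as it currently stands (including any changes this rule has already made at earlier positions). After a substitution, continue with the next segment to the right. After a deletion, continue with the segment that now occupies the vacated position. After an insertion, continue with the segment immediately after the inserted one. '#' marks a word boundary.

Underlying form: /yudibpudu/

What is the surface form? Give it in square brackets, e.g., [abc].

Rule 1 Progressive Voicing Assimilation: [yudibpudu] → [yudibbudu]
Rule 2 Degemination: [yudibbudu] → [yudibudu]
Rule 3 Palatal Assibilation: no change — [yudibudu]
Rule 4 Syncope: [yudibudu] → [ydbdu]

[ydbdu]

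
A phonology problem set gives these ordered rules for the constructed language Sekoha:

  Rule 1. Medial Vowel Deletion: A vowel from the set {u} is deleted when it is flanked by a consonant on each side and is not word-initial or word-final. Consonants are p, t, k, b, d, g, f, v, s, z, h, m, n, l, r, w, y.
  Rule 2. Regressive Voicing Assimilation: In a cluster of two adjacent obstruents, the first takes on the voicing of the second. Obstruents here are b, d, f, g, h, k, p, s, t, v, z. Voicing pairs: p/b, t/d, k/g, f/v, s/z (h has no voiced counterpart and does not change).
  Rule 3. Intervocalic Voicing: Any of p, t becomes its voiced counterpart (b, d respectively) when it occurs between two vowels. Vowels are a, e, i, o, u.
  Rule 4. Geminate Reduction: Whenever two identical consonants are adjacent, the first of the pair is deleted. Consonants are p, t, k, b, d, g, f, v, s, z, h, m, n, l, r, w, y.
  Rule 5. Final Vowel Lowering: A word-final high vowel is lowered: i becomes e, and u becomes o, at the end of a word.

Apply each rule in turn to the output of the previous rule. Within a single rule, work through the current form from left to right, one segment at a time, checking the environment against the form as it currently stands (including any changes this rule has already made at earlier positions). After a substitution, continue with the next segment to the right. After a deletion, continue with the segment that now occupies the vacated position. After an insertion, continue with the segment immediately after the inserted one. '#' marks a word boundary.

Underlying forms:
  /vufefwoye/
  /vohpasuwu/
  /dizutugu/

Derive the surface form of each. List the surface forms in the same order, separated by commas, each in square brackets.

[fefwoye], [vohpaswo], [disdgo]

/vufefwoye/:
  Rule 1 Medial Vowel Deletion: [vufefwoye] → [vfefwoye]
  Rule 2 Regressive Voicing Assimilation: [vfefwoye] → [ffefwoye]
  Rule 3 Intervocalic Voicing: no change — [ffefwoye]
  Rule 4 Geminate Reduction: [ffefwoye] → [fefwoye]
  Rule 5 Final Vowel Lowering: no change — [fefwoye]
/vohpasuwu/:
  Rule 1 Medial Vowel Deletion: [vohpasuwu] → [vohpaswu]
  Rule 2 Regressive Voicing Assimilation: no change — [vohpaswu]
  Rule 3 Intervocalic Voicing: no change — [vohpaswu]
  Rule 4 Geminate Reduction: no change — [vohpaswu]
  Rule 5 Final Vowel Lowering: [vohpaswu] → [vohpaswo]
/dizutugu/:
  Rule 1 Medial Vowel Deletion: [dizutugu] → [diztgu]
  Rule 2 Regressive Voicing Assimilation: [diztgu] → [disdgu]
  Rule 3 Intervocalic Voicing: no change — [disdgu]
  Rule 4 Geminate Reduction: no change — [disdgu]
  Rule 5 Final Vowel Lowering: [disdgu] → [disdgo]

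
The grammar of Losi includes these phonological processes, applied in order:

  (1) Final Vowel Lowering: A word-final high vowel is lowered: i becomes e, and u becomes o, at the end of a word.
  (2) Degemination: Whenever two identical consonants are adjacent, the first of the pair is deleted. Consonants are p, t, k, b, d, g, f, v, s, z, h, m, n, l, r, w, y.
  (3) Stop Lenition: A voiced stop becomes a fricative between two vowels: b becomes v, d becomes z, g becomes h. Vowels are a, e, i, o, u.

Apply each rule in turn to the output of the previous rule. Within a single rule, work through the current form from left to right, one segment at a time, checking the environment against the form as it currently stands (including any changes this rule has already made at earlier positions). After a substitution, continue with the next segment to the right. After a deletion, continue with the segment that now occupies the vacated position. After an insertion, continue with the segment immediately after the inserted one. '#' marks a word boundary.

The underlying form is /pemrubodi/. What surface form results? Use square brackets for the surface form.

[pemruvoze]

(1) Final Vowel Lowering: [pemrubodi] → [pemrubode]
(2) Degemination: no change — [pemrubode]
(3) Stop Lenition: [pemrubode] → [pemruvoze]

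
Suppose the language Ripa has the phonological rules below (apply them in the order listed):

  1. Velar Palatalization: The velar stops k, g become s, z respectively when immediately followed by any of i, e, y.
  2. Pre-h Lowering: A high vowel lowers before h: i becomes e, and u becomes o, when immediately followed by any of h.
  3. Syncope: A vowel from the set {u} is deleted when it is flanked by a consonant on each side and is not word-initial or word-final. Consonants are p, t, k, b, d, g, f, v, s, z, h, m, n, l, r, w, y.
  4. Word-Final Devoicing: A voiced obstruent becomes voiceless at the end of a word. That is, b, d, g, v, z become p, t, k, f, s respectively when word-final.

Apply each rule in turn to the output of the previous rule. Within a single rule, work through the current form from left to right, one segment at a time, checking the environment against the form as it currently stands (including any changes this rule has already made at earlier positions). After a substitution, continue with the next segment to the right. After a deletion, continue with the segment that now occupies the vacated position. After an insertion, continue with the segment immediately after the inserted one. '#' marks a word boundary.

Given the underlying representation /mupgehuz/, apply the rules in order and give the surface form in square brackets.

1 Velar Palatalization: [mupgehuz] → [mupzehuz]
2 Pre-h Lowering: no change — [mupzehuz]
3 Syncope: [mupzehuz] → [mpzehz]
4 Word-Final Devoicing: [mpzehz] → [mpzehs]

[mpzehs]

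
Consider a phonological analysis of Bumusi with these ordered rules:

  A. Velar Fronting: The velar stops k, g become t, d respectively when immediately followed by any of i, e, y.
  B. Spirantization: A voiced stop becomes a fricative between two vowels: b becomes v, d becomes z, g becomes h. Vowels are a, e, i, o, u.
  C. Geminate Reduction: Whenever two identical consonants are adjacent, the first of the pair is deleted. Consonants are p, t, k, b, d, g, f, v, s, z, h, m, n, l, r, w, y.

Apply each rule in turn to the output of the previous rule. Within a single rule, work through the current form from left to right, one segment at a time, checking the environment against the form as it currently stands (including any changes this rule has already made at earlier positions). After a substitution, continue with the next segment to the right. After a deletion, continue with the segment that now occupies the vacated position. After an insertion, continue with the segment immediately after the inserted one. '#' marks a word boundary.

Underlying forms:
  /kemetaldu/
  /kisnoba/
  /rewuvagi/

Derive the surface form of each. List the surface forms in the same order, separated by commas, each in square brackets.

[temetaldu], [tisnova], [rewuvazi]

/kemetaldu/:
  A Velar Fronting: [kemetaldu] → [temetaldu]
  B Spirantization: no change — [temetaldu]
  C Geminate Reduction: no change — [temetaldu]
/kisnoba/:
  A Velar Fronting: [kisnoba] → [tisnoba]
  B Spirantization: [tisnoba] → [tisnova]
  C Geminate Reduction: no change — [tisnova]
/rewuvagi/:
  A Velar Fronting: [rewuvagi] → [rewuvadi]
  B Spirantization: [rewuvadi] → [rewuvazi]
  C Geminate Reduction: no change — [rewuvazi]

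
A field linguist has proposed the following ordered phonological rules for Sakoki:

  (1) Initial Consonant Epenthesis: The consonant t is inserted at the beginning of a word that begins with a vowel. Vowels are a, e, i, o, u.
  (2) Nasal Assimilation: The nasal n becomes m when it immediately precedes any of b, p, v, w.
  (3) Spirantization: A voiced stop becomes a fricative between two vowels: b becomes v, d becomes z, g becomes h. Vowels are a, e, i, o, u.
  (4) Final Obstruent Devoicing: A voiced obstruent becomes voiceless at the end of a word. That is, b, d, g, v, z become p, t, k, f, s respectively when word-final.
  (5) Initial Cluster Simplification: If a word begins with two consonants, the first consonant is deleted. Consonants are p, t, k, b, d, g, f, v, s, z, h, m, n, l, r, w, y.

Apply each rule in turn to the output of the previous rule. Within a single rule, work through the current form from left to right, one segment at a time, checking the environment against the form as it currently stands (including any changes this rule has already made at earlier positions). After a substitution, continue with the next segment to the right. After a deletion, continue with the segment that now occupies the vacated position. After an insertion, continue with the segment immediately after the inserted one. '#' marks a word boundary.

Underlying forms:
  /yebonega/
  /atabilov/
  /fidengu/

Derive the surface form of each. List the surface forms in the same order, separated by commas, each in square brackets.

[yevoneha], [tatavilof], [fizengu]

/yebonega/:
  (1) Initial Consonant Epenthesis: no change — [yebonega]
  (2) Nasal Assimilation: no change — [yebonega]
  (3) Spirantization: [yebonega] → [yevoneha]
  (4) Final Obstruent Devoicing: no change — [yevoneha]
  (5) Initial Cluster Simplification: no change — [yevoneha]
/atabilov/:
  (1) Initial Consonant Epenthesis: [atabilov] → [tatabilov]
  (2) Nasal Assimilation: no change — [tatabilov]
  (3) Spirantization: [tatabilov] → [tatavilov]
  (4) Final Obstruent Devoicing: [tatavilov] → [tatavilof]
  (5) Initial Cluster Simplification: no change — [tatavilof]
/fidengu/:
  (1) Initial Consonant Epenthesis: no change — [fidengu]
  (2) Nasal Assimilation: no change — [fidengu]
  (3) Spirantization: [fidengu] → [fizengu]
  (4) Final Obstruent Devoicing: no change — [fizengu]
  (5) Initial Cluster Simplification: no change — [fizengu]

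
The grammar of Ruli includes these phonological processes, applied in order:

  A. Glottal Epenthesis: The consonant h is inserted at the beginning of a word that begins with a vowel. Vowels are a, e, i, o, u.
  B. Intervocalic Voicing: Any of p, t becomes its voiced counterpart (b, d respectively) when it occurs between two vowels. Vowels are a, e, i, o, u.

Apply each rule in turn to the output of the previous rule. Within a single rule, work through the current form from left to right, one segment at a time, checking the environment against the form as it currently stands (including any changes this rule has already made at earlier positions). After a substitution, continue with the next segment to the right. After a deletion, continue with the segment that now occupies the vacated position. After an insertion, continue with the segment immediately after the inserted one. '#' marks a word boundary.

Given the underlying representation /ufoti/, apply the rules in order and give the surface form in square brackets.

[hufodi]

A Glottal Epenthesis: [ufoti] → [hufoti]
B Intervocalic Voicing: [hufoti] → [hufodi]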